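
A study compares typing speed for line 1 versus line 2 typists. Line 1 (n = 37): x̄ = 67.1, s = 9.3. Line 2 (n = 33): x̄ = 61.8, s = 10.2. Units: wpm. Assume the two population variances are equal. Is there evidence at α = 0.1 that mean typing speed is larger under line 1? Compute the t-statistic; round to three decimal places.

Let group 1 = line 1, group 2 = line 2. H0: μ_1 = μ_2; H1: μ_1 > μ_2 (two-sample pooled-variance t-test, right-tailed).
s_p² = [(37−1)·9.3² + (33−1)·10.2²]/(37+33−2) = 94.7488
t = (67.1 − 61.8)/√[94.7488·(1/37 + 1/33)] = 2.274
df = n₁ + n₂ − 2 = 68
p-value = P(T ≥ 2.274) ≈ 0.013
Since p ≈ 0.013 < α = 0.1, reject H0; the data support H1.

2.274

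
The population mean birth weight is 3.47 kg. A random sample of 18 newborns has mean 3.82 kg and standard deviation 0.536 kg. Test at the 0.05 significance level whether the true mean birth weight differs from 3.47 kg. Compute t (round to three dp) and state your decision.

H0: μ = 3.47; H1: μ ≠ 3.47 (one-sample t-test, two-sided).
t = (x̄ − μ₀)/(s/√n) = (3.82 − 3.47)/(0.536/√18) = 2.770
df = n − 1 = 17
Two-sided p-value ≈ 0.013
Since p ≈ 0.013 < α = 0.05, reject H0; the data support H1.

t = 2.770; reject H0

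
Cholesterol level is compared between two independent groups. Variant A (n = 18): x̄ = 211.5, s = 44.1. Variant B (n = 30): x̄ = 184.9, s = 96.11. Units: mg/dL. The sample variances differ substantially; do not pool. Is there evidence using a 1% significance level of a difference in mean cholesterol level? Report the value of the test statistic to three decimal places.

1.304

Let group 1 = variant A, group 2 = variant B. H0: μ_1 = μ_2; H1: μ_1 ≠ μ_2 (Welch's two-sample t-test, two-sided).
t = (x̄_1 − x̄_2)/√(s_1²/n_1 + s_2²/n_2) = (211.5 − 184.9)/√(44.1²/18 + 96.11²/30) = 1.304
Welch–Satterthwaite df ≈ 43.74
Two-sided p-value ≈ 0.199
Since p ≈ 0.199 > α = 0.01, fail to reject H0; the data do not provide sufficient evidence against H0.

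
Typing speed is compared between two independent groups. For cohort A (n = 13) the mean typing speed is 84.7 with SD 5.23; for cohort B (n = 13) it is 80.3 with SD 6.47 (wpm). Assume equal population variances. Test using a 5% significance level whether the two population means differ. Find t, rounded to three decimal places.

1.907

Let group 1 = cohort A, group 2 = cohort B. H0: μ_1 = μ_2; H1: μ_1 ≠ μ_2 (two-sample pooled-variance t-test, two-sided).
s_p² = [(13−1)·5.23² + (13−1)·6.47²]/(13+13−2) = 34.6069
t = (84.7 − 80.3)/√[34.6069·(1/13 + 1/13)] = 1.907
df = n₁ + n₂ − 2 = 24
Two-sided p-value ≈ 0.069
Since p ≈ 0.069 > α = 0.05, fail to reject H0; the data do not provide sufficient evidence against H0.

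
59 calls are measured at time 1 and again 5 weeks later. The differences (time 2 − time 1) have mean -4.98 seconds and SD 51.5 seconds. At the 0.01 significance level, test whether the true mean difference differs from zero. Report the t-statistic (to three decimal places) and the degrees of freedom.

t = -0.743, df = 58

H0: μ_d = 0; H1: μ_d ≠ 0 (paired t-test on the differences, two-sided).
t = d̄/(s_d/√n) = -4.98/(51.5/√59) = -0.743
df = n − 1 = 58
Two-sided p-value ≈ 0.4606
Since p ≈ 0.4606 > α = 0.01, fail to reject H0; the evidence is not statistically significant.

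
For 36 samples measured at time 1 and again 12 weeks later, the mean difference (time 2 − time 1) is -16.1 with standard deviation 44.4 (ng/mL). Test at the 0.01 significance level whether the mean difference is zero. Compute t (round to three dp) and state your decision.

H0: μ_d = 0; H1: μ_d ≠ 0 (paired t-test on the differences, two-sided).
t = d̄/(s_d/√n) = -16.1/(44.4/√36) = -2.176
df = n − 1 = 35
Two-sided p-value ≈ 0.036
Since p ≈ 0.036 > α = 0.01, fail to reject H0; the evidence is not statistically significant.

t = -2.176; fail to reject H0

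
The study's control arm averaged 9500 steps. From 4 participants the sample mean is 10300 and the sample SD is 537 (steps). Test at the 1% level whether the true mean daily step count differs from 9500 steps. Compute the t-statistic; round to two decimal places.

2.98

H0: μ = 9500; H1: μ ≠ 9500 (one-sample t-test, two-sided).
t = (x̄ − μ₀)/(s/√n) = (10300 − 9500)/(537/√4) = 2.98
df = n − 1 = 3
Two-sided p-value ≈ 0.059
Since p ≈ 0.059 > α = 0.01, fail to reject H0; the evidence is not statistically significant.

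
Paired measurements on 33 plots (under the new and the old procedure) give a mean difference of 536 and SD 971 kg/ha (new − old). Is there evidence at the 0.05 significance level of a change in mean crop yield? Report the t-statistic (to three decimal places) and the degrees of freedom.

t = 3.171, df = 32

H0: μ_d = 0; H1: μ_d ≠ 0 (paired t-test on the differences, two-sided).
t = d̄/(s_d/√n) = 536/(971/√33) = 3.171
df = n − 1 = 32
Two-sided p-value ≈ 0.003
Since p ≈ 0.003 < α = 0.05, reject H0; the data support H1.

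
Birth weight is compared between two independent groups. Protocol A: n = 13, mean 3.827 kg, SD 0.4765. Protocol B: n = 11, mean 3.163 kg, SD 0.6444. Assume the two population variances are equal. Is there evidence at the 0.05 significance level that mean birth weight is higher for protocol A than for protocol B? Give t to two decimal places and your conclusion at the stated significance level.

t = 2.90; reject H0

Let group 1 = protocol A, group 2 = protocol B. H0: μ_1 = μ_2; H1: μ_1 > μ_2 (two-sample pooled-variance t-test, right-tailed).
s_p² = [(13−1)·0.4765² + (11−1)·0.6444²]/(13+11−2) = 0.312597
t = (3.827 − 3.163)/√[0.312597·(1/13 + 1/11)] = 2.90
df = n₁ + n₂ − 2 = 22
p-value = P(T ≥ 2.90) ≈ 0.0042
Since p ≈ 0.0042 < α = 0.05, reject H0; the data support H1.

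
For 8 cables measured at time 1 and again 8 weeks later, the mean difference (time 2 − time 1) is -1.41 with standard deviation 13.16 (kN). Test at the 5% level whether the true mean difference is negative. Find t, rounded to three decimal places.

-0.303

H0: μ_d = 0; H1: μ_d < 0 (paired t-test on the differences, left-tailed).
t = d̄/(s_d/√n) = -1.41/(13.16/√8) = -0.303
df = n − 1 = 7
p-value = P(T ≤ -0.303) ≈ 0.385
Since p ≈ 0.385 > α = 0.05, fail to reject H0; the evidence is not statistically significant.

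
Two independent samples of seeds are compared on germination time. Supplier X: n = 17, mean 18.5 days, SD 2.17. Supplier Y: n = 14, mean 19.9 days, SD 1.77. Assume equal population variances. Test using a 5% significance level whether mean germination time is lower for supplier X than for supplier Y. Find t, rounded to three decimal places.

-1.939

Let group 1 = supplier X, group 2 = supplier Y. H0: μ_1 = μ_2; H1: μ_1 < μ_2 (two-sample pooled-variance t-test, left-tailed).
s_p² = [(17−1)·2.17² + (14−1)·1.77²]/(17+14−2) = 4.00242
t = (18.5 − 19.9)/√[4.00242·(1/17 + 1/14)] = -1.939
df = n₁ + n₂ − 2 = 29
p-value = P(T ≤ -1.939) ≈ 0.0311
Since p ≈ 0.0311 < α = 0.05, reject H0; the evidence is statistically significant.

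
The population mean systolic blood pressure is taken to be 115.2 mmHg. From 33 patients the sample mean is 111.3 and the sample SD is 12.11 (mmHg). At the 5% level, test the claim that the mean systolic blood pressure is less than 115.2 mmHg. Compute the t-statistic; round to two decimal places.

-1.85

H0: μ = 115.2; H1: μ < 115.2 (one-sample t-test, left-tailed).
t = (x̄ − μ₀)/(s/√n) = (111.3 − 115.2)/(12.11/√33) = -1.85
df = n − 1 = 32
p-value = P(T ≤ -1.85) ≈ 0.0368
Since p ≈ 0.0368 < α = 0.05, reject H0; the data support H1.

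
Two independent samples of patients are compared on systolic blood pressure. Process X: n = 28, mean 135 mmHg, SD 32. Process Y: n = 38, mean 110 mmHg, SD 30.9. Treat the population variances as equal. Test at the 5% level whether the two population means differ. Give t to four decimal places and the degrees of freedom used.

t = 3.1999, df = 64

Let group 1 = process X, group 2 = process Y. H0: μ_1 = μ_2; H1: μ_1 ≠ μ_2 (two-sample pooled-variance t-test, two-sided).
s_p² = [(28−1)·32² + (38−1)·30.9²]/(28+38−2) = 984
t = (135 − 110)/√[984·(1/28 + 1/38)] = 3.1999
df = n₁ + n₂ − 2 = 64
Two-sided p-value ≈ 0.002
Since p ≈ 0.002 < α = 0.05, reject H0; the data support H1.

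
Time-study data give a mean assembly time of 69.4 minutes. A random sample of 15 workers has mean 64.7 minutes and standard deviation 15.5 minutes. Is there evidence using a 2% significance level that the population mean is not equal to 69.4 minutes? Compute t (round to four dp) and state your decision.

H0: μ = 69.4; H1: μ ≠ 69.4 (one-sample t-test, two-sided).
t = (x̄ − μ₀)/(s/√n) = (64.7 − 69.4)/(15.5/√15) = -1.1744
df = n − 1 = 14
Two-sided p-value ≈ 0.260
Since p ≈ 0.260 > α = 0.02, fail to reject H0; the data do not provide sufficient evidence against H0.

t = -1.1744; fail to reject H0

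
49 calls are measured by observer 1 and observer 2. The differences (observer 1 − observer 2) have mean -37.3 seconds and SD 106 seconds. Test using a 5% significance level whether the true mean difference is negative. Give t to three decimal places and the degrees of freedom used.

t = -2.463, df = 48

H0: μ_d = 0; H1: μ_d < 0 (paired t-test on the differences, left-tailed).
t = d̄/(s_d/√n) = -37.3/(106/√49) = -2.463
df = n − 1 = 48
p-value = P(T ≤ -2.463) ≈ 0.0087
Since p ≈ 0.0087 < α = 0.05, reject H0; the evidence is statistically significant.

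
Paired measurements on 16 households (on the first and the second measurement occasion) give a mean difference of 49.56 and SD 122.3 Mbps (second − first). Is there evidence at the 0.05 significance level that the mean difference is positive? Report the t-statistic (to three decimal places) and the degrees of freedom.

H0: μ_d = 0; H1: μ_d > 0 (paired t-test on the differences, right-tailed).
t = d̄/(s_d/√n) = 49.56/(122.3/√16) = 1.621
df = n − 1 = 15
p-value = P(T ≥ 1.621) ≈ 0.0629
Since p ≈ 0.0629 > α = 0.05, fail to reject H0; the data do not provide sufficient evidence against H0.

t = 1.621, df = 15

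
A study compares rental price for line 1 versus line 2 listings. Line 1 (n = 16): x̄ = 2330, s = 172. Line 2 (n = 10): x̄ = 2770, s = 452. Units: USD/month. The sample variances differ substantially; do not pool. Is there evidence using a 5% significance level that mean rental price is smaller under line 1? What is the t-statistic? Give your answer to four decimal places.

-2.9478

Let group 1 = line 1, group 2 = line 2. H0: μ_1 = μ_2; H1: μ_1 < μ_2 (Welch's two-sample t-test, left-tailed).
t = (x̄_1 − x̄_2)/√(s_1²/n_1 + s_2²/n_2) = (2330 − 2770)/√(172²/16 + 452²/10) = -2.9478
Welch–Satterthwaite df ≈ 10.65
p-value = P(T ≤ -2.9478) ≈ 0.0068
Since p ≈ 0.0068 < α = 0.05, reject H0; the evidence is statistically significant.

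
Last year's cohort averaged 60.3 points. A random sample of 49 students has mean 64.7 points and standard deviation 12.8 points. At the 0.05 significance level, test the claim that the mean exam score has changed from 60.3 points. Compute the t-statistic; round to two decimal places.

2.41

H0: μ = 60.3; H1: μ ≠ 60.3 (one-sample t-test, two-sided).
t = (x̄ − μ₀)/(s/√n) = (64.7 − 60.3)/(12.8/√49) = 2.41
df = n − 1 = 48
Two-sided p-value ≈ 0.0200
Since p ≈ 0.0200 < α = 0.05, reject H0; the data support H1.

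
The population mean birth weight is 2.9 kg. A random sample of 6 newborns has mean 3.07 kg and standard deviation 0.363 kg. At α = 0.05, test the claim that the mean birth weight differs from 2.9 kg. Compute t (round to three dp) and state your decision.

t = 1.147; fail to reject H0

H0: μ = 2.9; H1: μ ≠ 2.9 (one-sample t-test, two-sided).
t = (x̄ − μ₀)/(s/√n) = (3.07 − 2.9)/(0.363/√6) = 1.147
df = n − 1 = 5
Two-sided p-value ≈ 0.3032
Since p ≈ 0.3032 > α = 0.05, fail to reject H0; the evidence is not statistically significant.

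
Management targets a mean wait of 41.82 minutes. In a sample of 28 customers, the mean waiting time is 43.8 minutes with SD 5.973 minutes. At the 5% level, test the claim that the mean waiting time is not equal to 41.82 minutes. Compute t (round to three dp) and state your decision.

t = 1.754; fail to reject H0

H0: μ = 41.82; H1: μ ≠ 41.82 (one-sample t-test, two-sided).
t = (x̄ − μ₀)/(s/√n) = (43.8 − 41.82)/(5.973/√28) = 1.754
df = n − 1 = 27
Two-sided p-value ≈ 0.0908
Since p ≈ 0.0908 > α = 0.05, fail to reject H0; the evidence is not statistically significant.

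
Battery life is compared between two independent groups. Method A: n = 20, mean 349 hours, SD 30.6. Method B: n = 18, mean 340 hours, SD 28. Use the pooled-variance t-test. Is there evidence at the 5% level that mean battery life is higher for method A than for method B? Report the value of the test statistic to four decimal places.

Let group 1 = method A, group 2 = method B. H0: μ_1 = μ_2; H1: μ_1 > μ_2 (two-sample pooled-variance t-test, right-tailed).
s_p² = [(20−1)·30.6² + (18−1)·28²]/(20+18−2) = 864.412
t = (349 − 340)/√[864.412·(1/20 + 1/18)] = 0.9422
df = n₁ + n₂ − 2 = 36
p-value = P(T ≥ 0.9422) ≈ 0.1762
Since p ≈ 0.1762 > α = 0.05, fail to reject H0; the data do not provide sufficient evidence against H0.

0.9422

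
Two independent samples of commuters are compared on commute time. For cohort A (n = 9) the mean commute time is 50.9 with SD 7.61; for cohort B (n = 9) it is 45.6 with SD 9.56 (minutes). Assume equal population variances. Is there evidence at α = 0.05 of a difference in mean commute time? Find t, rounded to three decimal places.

1.301

Let group 1 = cohort A, group 2 = cohort B. H0: μ_1 = μ_2; H1: μ_1 ≠ μ_2 (two-sample pooled-variance t-test, two-sided).
s_p² = [(9−1)·7.61² + (9−1)·9.56²]/(9+9−2) = 74.6529
t = (50.9 − 45.6)/√[74.6529·(1/9 + 1/9)] = 1.301
df = n₁ + n₂ − 2 = 16
Two-sided p-value ≈ 0.212
Since p ≈ 0.212 > α = 0.05, fail to reject H0; the data do not provide sufficient evidence against H0.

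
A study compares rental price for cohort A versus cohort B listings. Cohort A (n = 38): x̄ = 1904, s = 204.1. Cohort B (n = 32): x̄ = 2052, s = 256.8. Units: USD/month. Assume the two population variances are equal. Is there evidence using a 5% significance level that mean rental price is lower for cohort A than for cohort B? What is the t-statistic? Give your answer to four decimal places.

Let group 1 = cohort A, group 2 = cohort B. H0: μ_1 = μ_2; H1: μ_1 < μ_2 (two-sample pooled-variance t-test, left-tailed).
s_p² = [(38−1)·204.1² + (32−1)·256.8²]/(38+32−2) = 52729.9
t = (1904 − 2052)/√[52729.9·(1/38 + 1/32)] = -2.6863
df = n₁ + n₂ − 2 = 68
p-value = P(T ≤ -2.6863) ≈ 0.005
Since p ≈ 0.005 < α = 0.05, reject H0; the evidence is statistically significant.

-2.6863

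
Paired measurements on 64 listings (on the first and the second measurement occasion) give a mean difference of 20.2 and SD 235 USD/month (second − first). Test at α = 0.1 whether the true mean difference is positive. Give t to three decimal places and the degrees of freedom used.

H0: μ_d = 0; H1: μ_d > 0 (paired t-test on the differences, right-tailed).
t = d̄/(s_d/√n) = 20.2/(235/√64) = 0.688
df = n − 1 = 63
p-value = P(T ≥ 0.688) ≈ 0.247
Since p ≈ 0.247 > α = 0.1, fail to reject H0; the evidence is not statistically significant.

t = 0.688, df = 63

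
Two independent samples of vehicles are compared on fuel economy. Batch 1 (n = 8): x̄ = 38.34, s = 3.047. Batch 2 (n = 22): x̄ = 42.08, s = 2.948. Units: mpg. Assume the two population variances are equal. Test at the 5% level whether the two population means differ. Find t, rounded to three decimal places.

-3.047

Let group 1 = batch 1, group 2 = batch 2. H0: μ_1 = μ_2; H1: μ_1 ≠ μ_2 (two-sample pooled-variance t-test, two-sided).
s_p² = [(8−1)·3.047² + (22−1)·2.948²]/(8+22−2) = 8.83908
t = (38.34 − 42.08)/√[8.83908·(1/8 + 1/22)] = -3.047
df = n₁ + n₂ − 2 = 28
Two-sided p-value ≈ 0.005
Since p ≈ 0.005 < α = 0.05, reject H0; the evidence is statistically significant.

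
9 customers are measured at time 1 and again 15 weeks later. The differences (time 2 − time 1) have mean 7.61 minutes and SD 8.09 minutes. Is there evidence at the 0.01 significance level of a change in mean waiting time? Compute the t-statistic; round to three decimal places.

2.822

H0: μ_d = 0; H1: μ_d ≠ 0 (paired t-test on the differences, two-sided).
t = d̄/(s_d/√n) = 7.61/(8.09/√9) = 2.822
df = n − 1 = 8
Two-sided p-value ≈ 0.0224
Since p ≈ 0.0224 > α = 0.01, fail to reject H0; the data do not provide sufficient evidence against H0.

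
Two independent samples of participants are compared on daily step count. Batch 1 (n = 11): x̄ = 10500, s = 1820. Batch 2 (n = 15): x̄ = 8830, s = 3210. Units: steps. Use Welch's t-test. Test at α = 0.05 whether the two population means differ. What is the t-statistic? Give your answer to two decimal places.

1.68

Let group 1 = batch 1, group 2 = batch 2. H0: μ_1 = μ_2; H1: μ_1 ≠ μ_2 (Welch's two-sample t-test, two-sided).
t = (x̄_1 − x̄_2)/√(s_1²/n_1 + s_2²/n_2) = (10500 − 8830)/√(1820²/11 + 3210²/15) = 1.68
Welch–Satterthwaite df ≈ 22.82
Two-sided p-value ≈ 0.107
Since p ≈ 0.107 > α = 0.05, fail to reject H0; the data do not provide sufficient evidence against H0.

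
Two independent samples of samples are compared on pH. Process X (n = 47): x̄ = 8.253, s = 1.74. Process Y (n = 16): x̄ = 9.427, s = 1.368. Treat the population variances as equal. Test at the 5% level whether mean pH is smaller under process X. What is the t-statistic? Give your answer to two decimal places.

Let group 1 = process X, group 2 = process Y. H0: μ_1 = μ_2; H1: μ_1 < μ_2 (two-sample pooled-variance t-test, left-tailed).
s_p² = [(47−1)·1.74² + (16−1)·1.368²]/(47+16−2) = 2.74329
t = (8.253 − 9.427)/√[2.74329·(1/47 + 1/16)] = -2.45
df = n₁ + n₂ − 2 = 61
p-value = P(T ≤ -2.45) ≈ 0.0086
Since p ≈ 0.0086 < α = 0.05, reject H0; the evidence is statistically significant.

-2.45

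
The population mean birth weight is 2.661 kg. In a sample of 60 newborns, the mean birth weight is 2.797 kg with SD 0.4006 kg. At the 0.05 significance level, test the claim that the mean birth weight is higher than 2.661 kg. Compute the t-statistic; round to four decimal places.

2.6297

H0: μ = 2.661; H1: μ > 2.661 (one-sample t-test, right-tailed).
t = (x̄ − μ₀)/(s/√n) = (2.797 − 2.661)/(0.4006/√60) = 2.6297
df = n − 1 = 59
p-value = P(T ≥ 2.6297) ≈ 0.0054
Since p ≈ 0.0054 < α = 0.05, reject H0; the evidence is statistically significant.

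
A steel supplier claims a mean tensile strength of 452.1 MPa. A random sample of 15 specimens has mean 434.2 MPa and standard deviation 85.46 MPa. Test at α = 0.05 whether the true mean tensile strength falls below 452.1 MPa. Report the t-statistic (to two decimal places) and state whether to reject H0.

t = -0.81; fail to reject H0

H0: μ = 452.1; H1: μ < 452.1 (one-sample t-test, left-tailed).
t = (x̄ − μ₀)/(s/√n) = (434.2 − 452.1)/(85.46/√15) = -0.81
df = n − 1 = 14
p-value = P(T ≤ -0.81) ≈ 0.215
Since p ≈ 0.215 > α = 0.05, fail to reject H0; the evidence is not statistically significant.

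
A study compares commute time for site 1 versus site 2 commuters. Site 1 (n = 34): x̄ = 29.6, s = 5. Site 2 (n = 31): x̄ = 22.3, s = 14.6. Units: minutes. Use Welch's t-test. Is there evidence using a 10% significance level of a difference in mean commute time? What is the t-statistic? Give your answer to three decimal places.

2.646

Let group 1 = site 1, group 2 = site 2. H0: μ_1 = μ_2; H1: μ_1 ≠ μ_2 (Welch's two-sample t-test, two-sided).
t = (x̄_1 − x̄_2)/√(s_1²/n_1 + s_2²/n_2) = (29.6 − 22.3)/√(5²/34 + 14.6²/31) = 2.646
Welch–Satterthwaite df ≈ 36.38
Two-sided p-value ≈ 0.0120
Since p ≈ 0.0120 < α = 0.1, reject H0; the data support H1.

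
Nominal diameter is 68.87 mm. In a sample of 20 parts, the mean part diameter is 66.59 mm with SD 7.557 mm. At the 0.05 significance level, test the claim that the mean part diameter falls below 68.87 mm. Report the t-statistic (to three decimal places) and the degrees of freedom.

H0: μ = 68.87; H1: μ < 68.87 (one-sample t-test, left-tailed).
t = (x̄ − μ₀)/(s/√n) = (66.59 − 68.87)/(7.557/√20) = -1.349
df = n − 1 = 19
p-value = P(T ≤ -1.349) ≈ 0.0966
Since p ≈ 0.0966 > α = 0.05, fail to reject H0; the data do not provide sufficient evidence against H0.

t = -1.349, df = 19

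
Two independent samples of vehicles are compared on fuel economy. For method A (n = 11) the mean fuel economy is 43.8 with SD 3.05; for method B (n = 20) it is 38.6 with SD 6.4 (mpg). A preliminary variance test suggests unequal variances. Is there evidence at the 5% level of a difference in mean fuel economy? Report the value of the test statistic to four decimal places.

3.0569

Let group 1 = method A, group 2 = method B. H0: μ_1 = μ_2; H1: μ_1 ≠ μ_2 (Welch's two-sample t-test, two-sided).
t = (x̄_1 − x̄_2)/√(s_1²/n_1 + s_2²/n_2) = (43.8 − 38.6)/√(3.05²/11 + 6.4²/20) = 3.0569
Welch–Satterthwaite df ≈ 28.65
Two-sided p-value ≈ 0.005
Since p ≈ 0.005 < α = 0.05, reject H0; the data support H1.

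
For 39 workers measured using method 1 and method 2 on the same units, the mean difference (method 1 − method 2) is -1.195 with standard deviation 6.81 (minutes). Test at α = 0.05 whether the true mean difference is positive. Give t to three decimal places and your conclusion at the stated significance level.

H0: μ_d = 0; H1: μ_d > 0 (paired t-test on the differences, right-tailed).
t = d̄/(s_d/√n) = -1.195/(6.81/√39) = -1.096
df = n − 1 = 38
p-value = P(T ≥ -1.096) ≈ 0.8600
Since p ≈ 0.8600 > α = 0.05, fail to reject H0; the evidence is not statistically significant.

t = -1.096; fail to reject H0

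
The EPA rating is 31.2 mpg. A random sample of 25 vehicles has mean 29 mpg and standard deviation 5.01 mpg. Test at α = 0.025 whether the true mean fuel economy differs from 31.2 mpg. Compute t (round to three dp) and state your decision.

t = -2.196; fail to reject H0

H0: μ = 31.2; H1: μ ≠ 31.2 (one-sample t-test, two-sided).
t = (x̄ − μ₀)/(s/√n) = (29 − 31.2)/(5.01/√25) = -2.196
df = n − 1 = 24
Two-sided p-value ≈ 0.0380
Since p ≈ 0.0380 > α = 0.025, fail to reject H0; the data do not provide sufficient evidence against H0.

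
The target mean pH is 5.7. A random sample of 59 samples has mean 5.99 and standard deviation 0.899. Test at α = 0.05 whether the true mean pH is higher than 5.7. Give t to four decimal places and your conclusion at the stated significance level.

H0: μ = 5.7; H1: μ > 5.7 (one-sample t-test, right-tailed).
t = (x̄ − μ₀)/(s/√n) = (5.99 − 5.7)/(0.899/√59) = 2.4778
df = n − 1 = 58
p-value = P(T ≥ 2.4778) ≈ 0.0081
Since p ≈ 0.0081 < α = 0.05, reject H0; the evidence is statistically significant.

t = 2.4778; reject H0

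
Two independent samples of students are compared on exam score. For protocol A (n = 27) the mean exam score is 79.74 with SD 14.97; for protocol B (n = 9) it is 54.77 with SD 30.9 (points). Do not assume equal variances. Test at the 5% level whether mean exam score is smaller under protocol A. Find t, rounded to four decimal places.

Let group 1 = protocol A, group 2 = protocol B. H0: μ_1 = μ_2; H1: μ_1 < μ_2 (Welch's two-sample t-test, left-tailed).
t = (x̄_1 − x̄_2)/√(s_1²/n_1 + s_2²/n_2) = (79.74 − 54.77)/√(14.97²/27 + 30.9²/9) = 2.3347
Welch–Satterthwaite df ≈ 9.28
p-value = P(T ≤ 2.3347) ≈ 0.9782
Since p ≈ 0.9782 > α = 0.05, fail to reject H0; the data do not provide sufficient evidence against H0.

2.3347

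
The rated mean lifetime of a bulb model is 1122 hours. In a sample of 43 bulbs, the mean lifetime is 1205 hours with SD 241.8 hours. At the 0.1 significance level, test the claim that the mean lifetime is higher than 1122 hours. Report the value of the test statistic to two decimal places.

H0: μ = 1122; H1: μ > 1122 (one-sample t-test, right-tailed).
t = (x̄ − μ₀)/(s/√n) = (1205 − 1122)/(241.8/√43) = 2.25
df = n − 1 = 42
p-value = P(T ≥ 2.25) ≈ 0.0148
Since p ≈ 0.0148 < α = 0.1, reject H0; the data support H1.

2.25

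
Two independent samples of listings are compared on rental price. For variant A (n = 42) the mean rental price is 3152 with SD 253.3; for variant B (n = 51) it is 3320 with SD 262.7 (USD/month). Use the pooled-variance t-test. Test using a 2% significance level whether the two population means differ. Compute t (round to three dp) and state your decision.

Let group 1 = variant A, group 2 = variant B. H0: μ_1 = μ_2; H1: μ_1 ≠ μ_2 (two-sample pooled-variance t-test, two-sided).
s_p² = [(42−1)·253.3² + (51−1)·262.7²]/(42+51−2) = 66825.9
t = (3152 − 3320)/√[66825.9·(1/42 + 1/51)] = -3.119
df = n₁ + n₂ − 2 = 91
Two-sided p-value ≈ 0.002
Since p ≈ 0.002 < α = 0.02, reject H0; the evidence is statistically significant.

t = -3.119; reject H0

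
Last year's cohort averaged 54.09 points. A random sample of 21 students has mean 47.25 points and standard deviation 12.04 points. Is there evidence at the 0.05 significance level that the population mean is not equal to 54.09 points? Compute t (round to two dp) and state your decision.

t = -2.60; reject H0

H0: μ = 54.09; H1: μ ≠ 54.09 (one-sample t-test, two-sided).
t = (x̄ − μ₀)/(s/√n) = (47.25 − 54.09)/(12.04/√21) = -2.60
df = n − 1 = 20
Two-sided p-value ≈ 0.017
Since p ≈ 0.017 < α = 0.05, reject H0; the evidence is statistically significant.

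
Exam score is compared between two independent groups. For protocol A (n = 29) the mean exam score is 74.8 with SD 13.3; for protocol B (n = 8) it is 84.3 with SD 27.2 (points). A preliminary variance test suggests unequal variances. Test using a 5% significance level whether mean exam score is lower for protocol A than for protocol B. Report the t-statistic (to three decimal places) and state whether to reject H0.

t = -0.957; fail to reject H0

Let group 1 = protocol A, group 2 = protocol B. H0: μ_1 = μ_2; H1: μ_1 < μ_2 (Welch's two-sample t-test, left-tailed).
t = (x̄_1 − x̄_2)/√(s_1²/n_1 + s_2²/n_2) = (74.8 − 84.3)/√(13.3²/29 + 27.2²/8) = -0.957
Welch–Satterthwaite df ≈ 7.95
p-value = P(T ≤ -0.957) ≈ 0.183
Since p ≈ 0.183 > α = 0.05, fail to reject H0; the data do not provide sufficient evidence against H0.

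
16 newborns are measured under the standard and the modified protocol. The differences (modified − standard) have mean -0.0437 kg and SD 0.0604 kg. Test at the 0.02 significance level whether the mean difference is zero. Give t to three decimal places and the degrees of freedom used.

t = -2.894, df = 15

H0: μ_d = 0; H1: μ_d ≠ 0 (paired t-test on the differences, two-sided).
t = d̄/(s_d/√n) = -0.0437/(0.0604/√16) = -2.894
df = n − 1 = 15
Two-sided p-value ≈ 0.011
Since p ≈ 0.011 < α = 0.02, reject H0; the evidence is statistically significant.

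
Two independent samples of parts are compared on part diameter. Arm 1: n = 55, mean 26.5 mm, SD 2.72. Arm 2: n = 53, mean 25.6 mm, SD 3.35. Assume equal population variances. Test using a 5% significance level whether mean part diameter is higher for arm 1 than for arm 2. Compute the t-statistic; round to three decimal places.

1.535

Let group 1 = arm 1, group 2 = arm 2. H0: μ_1 = μ_2; H1: μ_1 > μ_2 (two-sample pooled-variance t-test, right-tailed).
s_p² = [(55−1)·2.72² + (53−1)·3.35²]/(55+53−2) = 9.27437
t = (26.5 − 25.6)/√[9.27437·(1/55 + 1/53)] = 1.535
df = n₁ + n₂ − 2 = 106
p-value = P(T ≥ 1.535) ≈ 0.064
Since p ≈ 0.064 > α = 0.05, fail to reject H0; the data do not provide sufficient evidence against H0.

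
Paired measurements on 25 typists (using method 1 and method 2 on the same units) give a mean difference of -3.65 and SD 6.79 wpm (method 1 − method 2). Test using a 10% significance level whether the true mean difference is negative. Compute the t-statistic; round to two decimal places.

H0: μ_d = 0; H1: μ_d < 0 (paired t-test on the differences, left-tailed).
t = d̄/(s_d/√n) = -3.65/(6.79/√25) = -2.69
df = n − 1 = 24
p-value = P(T ≤ -2.69) ≈ 0.0064
Since p ≈ 0.0064 < α = 0.1, reject H0; the data support H1.

-2.69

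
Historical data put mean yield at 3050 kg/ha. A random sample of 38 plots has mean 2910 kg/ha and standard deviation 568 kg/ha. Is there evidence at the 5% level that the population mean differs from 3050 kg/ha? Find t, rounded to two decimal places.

-1.52

H0: μ = 3050; H1: μ ≠ 3050 (one-sample t-test, two-sided).
t = (x̄ − μ₀)/(s/√n) = (2910 − 3050)/(568/√38) = -1.52
df = n − 1 = 37
Two-sided p-value ≈ 0.137
Since p ≈ 0.137 > α = 0.05, fail to reject H0; the evidence is not statistically significant.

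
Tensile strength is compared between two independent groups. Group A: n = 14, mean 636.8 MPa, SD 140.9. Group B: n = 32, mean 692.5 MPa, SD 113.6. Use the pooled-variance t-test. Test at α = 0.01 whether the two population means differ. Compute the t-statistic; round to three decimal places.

Let group 1 = group A, group 2 = group B. H0: μ_1 = μ_2; H1: μ_1 ≠ μ_2 (two-sample pooled-variance t-test, two-sided).
s_p² = [(14−1)·140.9² + (32−1)·113.6²]/(14+32−2) = 14957.7
t = (636.8 − 692.5)/√[14957.7·(1/14 + 1/32)] = -1.421
df = n₁ + n₂ − 2 = 44
Two-sided p-value ≈ 0.162
Since p ≈ 0.162 > α = 0.01, fail to reject H0; the data do not provide sufficient evidence against H0.

-1.421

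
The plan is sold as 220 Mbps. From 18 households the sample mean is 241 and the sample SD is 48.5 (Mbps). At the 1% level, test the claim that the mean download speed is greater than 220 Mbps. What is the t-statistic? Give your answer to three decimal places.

1.837

H0: μ = 220; H1: μ > 220 (one-sample t-test, right-tailed).
t = (x̄ − μ₀)/(s/√n) = (241 − 220)/(48.5/√18) = 1.837
df = n − 1 = 17
p-value = P(T ≥ 1.837) ≈ 0.042
Since p ≈ 0.042 > α = 0.01, fail to reject H0; the data do not provide sufficient evidence against H0.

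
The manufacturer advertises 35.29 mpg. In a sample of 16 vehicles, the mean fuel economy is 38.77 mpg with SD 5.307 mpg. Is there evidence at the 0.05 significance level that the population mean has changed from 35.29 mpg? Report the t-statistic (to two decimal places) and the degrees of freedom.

H0: μ = 35.29; H1: μ ≠ 35.29 (one-sample t-test, two-sided).
t = (x̄ − μ₀)/(s/√n) = (38.77 − 35.29)/(5.307/√16) = 2.62
df = n − 1 = 15
Two-sided p-value ≈ 0.019
Since p ≈ 0.019 < α = 0.05, reject H0; the evidence is statistically significant.

t = 2.62, df = 15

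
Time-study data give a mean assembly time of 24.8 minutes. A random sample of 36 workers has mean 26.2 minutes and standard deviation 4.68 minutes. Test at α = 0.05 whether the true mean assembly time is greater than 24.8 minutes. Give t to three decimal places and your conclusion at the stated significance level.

H0: μ = 24.8; H1: μ > 24.8 (one-sample t-test, right-tailed).
t = (x̄ − μ₀)/(s/√n) = (26.2 − 24.8)/(4.68/√36) = 1.795
df = n − 1 = 35
p-value = P(T ≥ 1.795) ≈ 0.041
Since p ≈ 0.041 < α = 0.05, reject H0; the evidence is statistically significant.

t = 1.795; reject H0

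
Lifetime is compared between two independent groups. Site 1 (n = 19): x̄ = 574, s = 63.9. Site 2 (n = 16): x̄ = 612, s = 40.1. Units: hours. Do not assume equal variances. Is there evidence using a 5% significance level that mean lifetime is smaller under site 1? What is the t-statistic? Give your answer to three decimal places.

-2.140

Let group 1 = site 1, group 2 = site 2. H0: μ_1 = μ_2; H1: μ_1 < μ_2 (Welch's two-sample t-test, left-tailed).
t = (x̄_1 − x̄_2)/√(s_1²/n_1 + s_2²/n_2) = (574 − 612)/√(63.9²/19 + 40.1²/16) = -2.140
Welch–Satterthwaite df ≈ 30.71
p-value = P(T ≤ -2.140) ≈ 0.020
Since p ≈ 0.020 < α = 0.05, reject H0; the evidence is statistically significant.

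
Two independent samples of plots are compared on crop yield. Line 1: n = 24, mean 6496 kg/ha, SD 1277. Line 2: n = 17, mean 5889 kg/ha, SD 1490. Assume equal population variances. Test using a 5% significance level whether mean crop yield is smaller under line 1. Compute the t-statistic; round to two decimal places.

1.40

Let group 1 = line 1, group 2 = line 2. H0: μ_1 = μ_2; H1: μ_1 < μ_2 (two-sample pooled-variance t-test, left-tailed).
s_p² = [(24−1)·1277² + (17−1)·1490²]/(24+17−2) = 1872520
t = (6496 − 5889)/√[1872520·(1/24 + 1/17)] = 1.40
df = n₁ + n₂ − 2 = 39
p-value = P(T ≤ 1.40) ≈ 0.9152
Since p ≈ 0.9152 > α = 0.05, fail to reject H0; the evidence is not statistically significant.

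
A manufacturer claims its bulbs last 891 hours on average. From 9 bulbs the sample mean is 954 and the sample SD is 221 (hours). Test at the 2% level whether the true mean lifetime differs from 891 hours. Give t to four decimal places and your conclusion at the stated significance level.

H0: μ = 891; H1: μ ≠ 891 (one-sample t-test, two-sided).
t = (x̄ − μ₀)/(s/√n) = (954 − 891)/(221/√9) = 0.8552
df = n − 1 = 8
Two-sided p-value ≈ 0.417
Since p ≈ 0.417 > α = 0.02, fail to reject H0; the evidence is not statistically significant.

t = 0.8552; fail to reject H0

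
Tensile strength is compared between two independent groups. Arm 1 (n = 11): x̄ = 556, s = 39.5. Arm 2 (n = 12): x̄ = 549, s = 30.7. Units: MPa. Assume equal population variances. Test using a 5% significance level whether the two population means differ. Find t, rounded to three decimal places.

Let group 1 = arm 1, group 2 = arm 2. H0: μ_1 = μ_2; H1: μ_1 ≠ μ_2 (two-sample pooled-variance t-test, two-sided).
s_p² = [(11−1)·39.5² + (12−1)·30.7²]/(11+12−2) = 1236.66
t = (556 − 549)/√[1236.66·(1/11 + 1/12)] = 0.477
df = n₁ + n₂ − 2 = 21
Two-sided p-value ≈ 0.638
Since p ≈ 0.638 > α = 0.05, fail to reject H0; the evidence is not statistically significant.

0.477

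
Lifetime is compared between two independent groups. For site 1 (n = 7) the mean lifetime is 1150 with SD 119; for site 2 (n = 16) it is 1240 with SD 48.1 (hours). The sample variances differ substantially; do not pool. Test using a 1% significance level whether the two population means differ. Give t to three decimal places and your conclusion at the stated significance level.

Let group 1 = site 1, group 2 = site 2. H0: μ_1 = μ_2; H1: μ_1 ≠ μ_2 (Welch's two-sample t-test, two-sided).
t = (x̄_1 − x̄_2)/√(s_1²/n_1 + s_2²/n_2) = (1150 − 1240)/√(119²/7 + 48.1²/16) = -1.933
Welch–Satterthwaite df ≈ 6.87
Two-sided p-value ≈ 0.0953
Since p ≈ 0.0953 > α = 0.01, fail to reject H0; the evidence is not statistically significant.

t = -1.933; fail to reject H0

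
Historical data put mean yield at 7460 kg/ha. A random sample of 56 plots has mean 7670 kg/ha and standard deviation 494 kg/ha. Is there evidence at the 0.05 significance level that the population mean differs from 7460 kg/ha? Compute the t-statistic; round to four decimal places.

H0: μ = 7460; H1: μ ≠ 7460 (one-sample t-test, two-sided).
t = (x̄ − μ₀)/(s/√n) = (7670 − 7460)/(494/√56) = 3.1812
df = n − 1 = 55
Two-sided p-value ≈ 0.0024
Since p ≈ 0.0024 < α = 0.05, reject H0; the data support H1.

3.1812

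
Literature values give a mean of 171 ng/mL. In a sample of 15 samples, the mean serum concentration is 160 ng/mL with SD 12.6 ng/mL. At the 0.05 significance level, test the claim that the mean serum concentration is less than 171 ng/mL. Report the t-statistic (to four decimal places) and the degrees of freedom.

t = -3.3812, df = 14

H0: μ = 171; H1: μ < 171 (one-sample t-test, left-tailed).
t = (x̄ − μ₀)/(s/√n) = (160 − 171)/(12.6/√15) = -3.3812
df = n − 1 = 14
p-value = P(T ≤ -3.3812) ≈ 0.002
Since p ≈ 0.002 < α = 0.05, reject H0; the evidence is statistically significant.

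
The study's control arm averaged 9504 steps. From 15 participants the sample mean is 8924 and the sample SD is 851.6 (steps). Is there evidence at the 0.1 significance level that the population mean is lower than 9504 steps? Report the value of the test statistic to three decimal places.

H0: μ = 9504; H1: μ < 9504 (one-sample t-test, left-tailed).
t = (x̄ − μ₀)/(s/√n) = (8924 − 9504)/(851.6/√15) = -2.638
df = n − 1 = 14
p-value = P(T ≤ -2.638) ≈ 0.0097
Since p ≈ 0.0097 < α = 0.1, reject H0; the evidence is statistically significant.

-2.638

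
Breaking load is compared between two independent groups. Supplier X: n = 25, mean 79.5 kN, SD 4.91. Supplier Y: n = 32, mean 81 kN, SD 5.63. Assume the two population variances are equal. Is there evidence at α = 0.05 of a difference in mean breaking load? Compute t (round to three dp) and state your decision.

Let group 1 = supplier X, group 2 = supplier Y. H0: μ_1 = μ_2; H1: μ_1 ≠ μ_2 (two-sample pooled-variance t-test, two-sided).
s_p² = [(25−1)·4.91² + (32−1)·5.63²]/(25+32−2) = 28.3854
t = (79.5 − 81)/√[28.3854·(1/25 + 1/32)] = -1.055
df = n₁ + n₂ − 2 = 55
Two-sided p-value ≈ 0.296
Since p ≈ 0.296 > α = 0.05, fail to reject H0; the evidence is not statistically significant.

t = -1.055; fail to reject H0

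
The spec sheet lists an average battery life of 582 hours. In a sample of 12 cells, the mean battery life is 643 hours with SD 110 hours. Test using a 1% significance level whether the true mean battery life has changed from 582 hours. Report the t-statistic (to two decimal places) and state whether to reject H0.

t = 1.92; fail to reject H0

H0: μ = 582; H1: μ ≠ 582 (one-sample t-test, two-sided).
t = (x̄ − μ₀)/(s/√n) = (643 − 582)/(110/√12) = 1.92
df = n − 1 = 11
Two-sided p-value ≈ 0.0810
Since p ≈ 0.0810 > α = 0.01, fail to reject H0; the data do not provide sufficient evidence against H0.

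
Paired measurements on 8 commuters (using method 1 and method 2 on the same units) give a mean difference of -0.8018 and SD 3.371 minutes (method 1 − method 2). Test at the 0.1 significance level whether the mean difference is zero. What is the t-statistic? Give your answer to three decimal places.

-0.673

H0: μ_d = 0; H1: μ_d ≠ 0 (paired t-test on the differences, two-sided).
t = d̄/(s_d/√n) = -0.8018/(3.371/√8) = -0.673
df = n − 1 = 7
Two-sided p-value ≈ 0.5227
Since p ≈ 0.5227 > α = 0.1, fail to reject H0; the data do not provide sufficient evidence against H0.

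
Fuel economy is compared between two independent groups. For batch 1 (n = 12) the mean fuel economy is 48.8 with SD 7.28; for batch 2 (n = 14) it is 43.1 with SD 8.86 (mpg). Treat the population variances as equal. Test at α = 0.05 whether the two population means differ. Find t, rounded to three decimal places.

Let group 1 = batch 1, group 2 = batch 2. H0: μ_1 = μ_2; H1: μ_1 ≠ μ_2 (two-sample pooled-variance t-test, two-sided).
s_p² = [(12−1)·7.28² + (14−1)·8.86²]/(12+14−2) = 66.8115
t = (48.8 − 43.1)/√[66.8115·(1/12 + 1/14)] = 1.773
df = n₁ + n₂ − 2 = 24
Two-sided p-value ≈ 0.0890
Since p ≈ 0.0890 > α = 0.05, fail to reject H0; the data do not provide sufficient evidence against H0.

1.773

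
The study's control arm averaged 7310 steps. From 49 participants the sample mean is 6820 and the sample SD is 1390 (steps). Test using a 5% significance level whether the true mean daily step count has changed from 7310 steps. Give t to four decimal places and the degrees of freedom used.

H0: μ = 7310; H1: μ ≠ 7310 (one-sample t-test, two-sided).
t = (x̄ − μ₀)/(s/√n) = (6820 − 7310)/(1390/√49) = -2.4676
df = n − 1 = 48
Two-sided p-value ≈ 0.0172
Since p ≈ 0.0172 < α = 0.05, reject H0; the data support H1.

t = -2.4676, df = 48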